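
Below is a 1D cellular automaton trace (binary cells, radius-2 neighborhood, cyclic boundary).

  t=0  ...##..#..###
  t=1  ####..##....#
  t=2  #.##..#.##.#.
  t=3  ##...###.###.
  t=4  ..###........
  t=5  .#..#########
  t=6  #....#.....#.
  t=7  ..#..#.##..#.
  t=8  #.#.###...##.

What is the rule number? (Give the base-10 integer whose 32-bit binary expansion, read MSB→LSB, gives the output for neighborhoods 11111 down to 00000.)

1428662393

  nb #####: next=.  (t=1,i=1, bit31=0)
  nb ####.: next=#  (t=1,i=2, bit30=1)
  nb ###.#: next=.  (t=3,i=7, bit29=0)
  nb ###..: next=#  (t=0,i=12, bit28=1)
  nb ##.##: next=.  (t=3,i=8, bit27=0)
  nb ##.#.: next=#  (t=2,i=10, bit26=1)
  nb ##..#: next=.  (t=0,i=5, bit25=0)
  nb ##...: next=#  (t=0,i=0, bit24=1)
  nb #.###: next=.  (t=3,i=9, bit23=0)
  nb #.##.: next=.  (t=2,i=2, bit22=0)
  nb #.#.#: next=#  (t=2,i=0, bit21=1)
  nb #.#..: next=.  (t=5,i=1, bit20=0)
  nb #..##: next=.  (t=0,i=9, bit19=0)
  nb #..#.: next=#  (t=0,i=6, bit18=1)
  nb #...#: next=#  (t=0,i=1, bit17=1)
  nb #....: next=#  (t=1,i=9, bit16=1)
  nb .####: next=#  (t=1,i=0, bit15=1)
  nb .###.: next=.  (t=0,i=11, bit14=0)
  nb .##.#: next=#  (t=2,i=9, bit13=1)
  nb .##..: next=.  (t=0,i=4, bit12=0)
  nb .#.##: next=#  (t=2,i=1, bit11=1)
  nb .#.#.: next=.  (t=2,i=12, bit10=0)
  nb .#..#: next=.  (t=0,i=8, bit9=0)
  nb .#...: next=.  (t=6,i=1, bit8=0)
  nb ..###: next=.  (t=0,i=10, bit7=0)
  nb ..##.: next=#  (t=0,i=3, bit6=1)
  nb ..#.#: next=#  (t=2,i=6, bit5=1)
  nb ..#..: next=#  (t=0,i=7, bit4=1)
  nb ...##: next=#  (t=0,i=2, bit3=1)
  nb ...#.: next=.  (t=6,i=4, bit2=0)
  nb ....#: next=.  (t=1,i=10, bit1=0)
  nb .....: next=#  (t=4,i=7, bit0=1)
  bits 01010101001001111010100001111001 = 1428662393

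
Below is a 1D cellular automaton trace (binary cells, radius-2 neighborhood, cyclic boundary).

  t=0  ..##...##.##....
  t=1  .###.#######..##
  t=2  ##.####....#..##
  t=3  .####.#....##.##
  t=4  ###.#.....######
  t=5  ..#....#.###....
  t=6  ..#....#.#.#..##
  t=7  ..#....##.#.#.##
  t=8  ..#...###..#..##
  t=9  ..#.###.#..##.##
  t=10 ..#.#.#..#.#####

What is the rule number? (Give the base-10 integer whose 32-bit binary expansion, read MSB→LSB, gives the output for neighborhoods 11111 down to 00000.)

  [31] ##### => .  t=1,i=7
  [30] ####. => .  t=1,i=10
  [29] ###.# => #  t=1,i=3
  [28] ###.. => #  t=1,i=11
  [27] ##.## => #  t=0,i=9
  [26] ##.#. => .  t=3,i=5
  [25] ##..# => .  t=1,i=12
  [24] ##... => .  t=0,i=4
  [23] #.### => #  t=1,i=1
  [22] #.##. => #  t=0,i=10
  [21] #.#.# => .  t=6,i=9
  [20] #.#.. => .  t=3,i=6
  [19] #..## => .  t=1,i=13
  [18] #..#. => .  t=6,i=1
  [17] #...# => #  t=0,i=5
  [16] #.... => .  t=0,i=13
  [15] .#### => #  t=1,i=6
  [14] .###. => .  t=1,i=2
  [13] .##.# => #  t=0,i=8
  [12] .##.. => #  t=0,i=3
  [11] .#.## => .  t=5,i=8
  [10] .#.#. => #  t=6,i=8
  [9] .#..# => #  t=2,i=12
  [8] .#... => .  t=3,i=7
  [7] ..### => #  t=2,i=14
  [6] ..##. => #  t=0,i=2
  [5] ..#.# => #  t=5,i=7
  [4] ..#.. => #  t=2,i=11
  [3] ...## => #  t=0,i=1
  [2] ...#. => .  t=2,i=10
  [1] ....# => .  t=0,i=0
  [0] ..... => #  t=0,i=14
  bits 00111000110000101011011011111001 = 952284921

952284921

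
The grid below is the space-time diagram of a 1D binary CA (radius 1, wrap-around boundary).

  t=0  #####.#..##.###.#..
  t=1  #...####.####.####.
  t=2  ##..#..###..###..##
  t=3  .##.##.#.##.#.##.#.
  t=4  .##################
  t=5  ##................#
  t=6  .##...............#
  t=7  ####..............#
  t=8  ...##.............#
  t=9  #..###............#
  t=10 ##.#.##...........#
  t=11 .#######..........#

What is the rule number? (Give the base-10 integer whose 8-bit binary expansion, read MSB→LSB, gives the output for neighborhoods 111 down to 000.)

124

  [7] ### => .  t=0,i=1
  [6] ##. => #  t=0,i=4
  [5] #.# => #  t=0,i=5
  [4] #.. => #  t=0,i=7
  [3] .## => #  t=0,i=0
  [2] .#. => #  t=0,i=6
  [1] ..# => .  t=0,i=8
  [0] ... => .  t=1,i=2
  bits 01111100 = 124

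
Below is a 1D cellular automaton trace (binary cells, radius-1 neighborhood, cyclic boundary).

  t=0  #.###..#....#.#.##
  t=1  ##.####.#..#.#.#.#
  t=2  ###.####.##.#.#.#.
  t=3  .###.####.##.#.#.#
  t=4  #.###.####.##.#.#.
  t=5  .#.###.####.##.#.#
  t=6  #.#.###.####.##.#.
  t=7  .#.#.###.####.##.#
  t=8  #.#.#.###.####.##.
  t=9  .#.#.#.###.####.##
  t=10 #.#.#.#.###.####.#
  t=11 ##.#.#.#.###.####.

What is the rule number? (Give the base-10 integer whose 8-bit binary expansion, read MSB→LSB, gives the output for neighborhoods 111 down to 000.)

242

  nb ###: next=#  (t=0,i=3, bit7=1)
  nb ##.: next=#  (t=0,i=0, bit6=1)
  nb #.#: next=#  (t=0,i=1, bit5=1)
  nb #..: next=#  (t=0,i=5, bit4=1)
  nb .##: next=.  (t=0,i=2, bit3=0)
  nb .#.: next=.  (t=0,i=7, bit2=0)
  nb ..#: next=#  (t=0,i=6, bit1=1)
  nb ...: next=.  (t=0,i=9, bit0=0)
  bits 11110010 = 242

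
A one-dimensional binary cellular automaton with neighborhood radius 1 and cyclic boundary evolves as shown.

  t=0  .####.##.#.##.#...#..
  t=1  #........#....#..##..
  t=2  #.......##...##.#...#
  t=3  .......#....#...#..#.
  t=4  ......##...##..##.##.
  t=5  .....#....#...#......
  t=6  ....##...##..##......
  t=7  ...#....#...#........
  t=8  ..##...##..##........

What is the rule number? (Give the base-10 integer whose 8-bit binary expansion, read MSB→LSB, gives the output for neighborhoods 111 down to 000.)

  nb ###: next=.  (t=0,i=2, bit7=0)
  nb ##.: next=.  (t=0,i=4, bit6=0)
  nb #.#: next=.  (t=0,i=5, bit5=0)
  nb #..: next=.  (t=0,i=15, bit4=0)
  nb .##: next=.  (t=0,i=1, bit3=0)
  nb .#.: next=#  (t=0,i=9, bit2=1)
  nb ..#: next=#  (t=0,i=0, bit1=1)
  nb ...: next=.  (t=0,i=16, bit0=0)
  bits 00000110 = 6

6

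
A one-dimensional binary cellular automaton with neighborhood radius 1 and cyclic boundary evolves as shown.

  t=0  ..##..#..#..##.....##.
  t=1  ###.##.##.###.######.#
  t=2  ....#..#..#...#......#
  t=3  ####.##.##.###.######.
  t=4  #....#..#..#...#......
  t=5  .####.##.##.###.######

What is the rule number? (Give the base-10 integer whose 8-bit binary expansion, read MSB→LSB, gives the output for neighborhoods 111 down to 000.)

27

  [7] ### => .  t=1,i=0
  [6] ##. => .  t=0,i=3
  [5] #.# => .  t=1,i=3
  [4] #.. => #  t=0,i=4
  [3] .## => #  t=0,i=2
  [2] .#. => .  t=0,i=6
  [1] ..# => #  t=0,i=1
  [0] ... => #  t=0,i=0
  bits 00011011 = 27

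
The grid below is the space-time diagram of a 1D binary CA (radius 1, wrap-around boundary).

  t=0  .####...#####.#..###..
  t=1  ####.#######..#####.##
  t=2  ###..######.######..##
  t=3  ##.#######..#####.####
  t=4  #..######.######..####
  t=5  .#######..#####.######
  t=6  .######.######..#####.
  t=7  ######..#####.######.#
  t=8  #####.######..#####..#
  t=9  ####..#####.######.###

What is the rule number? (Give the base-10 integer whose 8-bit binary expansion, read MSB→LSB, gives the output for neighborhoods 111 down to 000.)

159

  ### -> #   bit 7 = 1  t=0,i=2
  ##. -> .   bit 6 = 0  t=0,i=4
  #.# -> .   bit 5 = 0  t=0,i=13
  #.. -> #   bit 4 = 1  t=0,i=5
  .## -> #   bit 3 = 1  t=0,i=1
  .#. -> #   bit 2 = 1  t=0,i=14
  ..# -> #   bit 1 = 1  t=0,i=0
  ... -> #   bit 0 = 1  t=0,i=6
  bits 10011111 = 159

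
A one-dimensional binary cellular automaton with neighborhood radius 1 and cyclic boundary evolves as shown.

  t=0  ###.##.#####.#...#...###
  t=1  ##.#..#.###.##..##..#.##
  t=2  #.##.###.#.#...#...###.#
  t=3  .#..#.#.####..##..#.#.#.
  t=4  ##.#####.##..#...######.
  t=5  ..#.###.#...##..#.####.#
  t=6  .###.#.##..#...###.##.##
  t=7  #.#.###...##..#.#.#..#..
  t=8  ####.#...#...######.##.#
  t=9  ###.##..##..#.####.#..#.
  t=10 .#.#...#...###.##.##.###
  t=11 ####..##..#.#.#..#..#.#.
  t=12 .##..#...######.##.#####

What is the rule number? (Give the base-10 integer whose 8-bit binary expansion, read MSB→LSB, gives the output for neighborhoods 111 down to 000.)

166

  ### -> #   bit 7 = 1  t=0,i=0
  ##. -> .   bit 6 = 0  t=0,i=2
  #.# -> #   bit 5 = 1  t=0,i=3
  #.. -> .   bit 4 = 0  t=0,i=14
  .## -> .   bit 3 = 0  t=0,i=4
  .#. -> #   bit 2 = 1  t=0,i=13
  ..# -> #   bit 1 = 1  t=0,i=16
  ... -> .   bit 0 = 0  t=0,i=15
  bits 10100110 = 166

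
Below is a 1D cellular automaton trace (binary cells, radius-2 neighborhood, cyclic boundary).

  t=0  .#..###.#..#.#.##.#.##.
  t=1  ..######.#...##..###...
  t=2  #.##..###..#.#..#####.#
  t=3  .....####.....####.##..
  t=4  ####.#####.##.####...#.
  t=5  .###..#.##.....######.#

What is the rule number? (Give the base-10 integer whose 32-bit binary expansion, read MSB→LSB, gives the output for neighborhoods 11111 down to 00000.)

1965738695

  nb #####: next=.  (t=1,i=4, bit31=0)
  nb ####.: next=#  (t=1,i=6, bit30=1)
  nb ###.#: next=#  (t=0,i=6, bit29=1)
  nb ###..: next=#  (t=1,i=19, bit28=1)
  nb ##.##: next=.  (t=2,i=1, bit27=0)
  nb ##.#.: next=#  (t=0,i=7, bit26=1)
  nb ##..#: next=.  (t=0,i=22, bit25=0)
  nb ##...: next=#  (t=1,i=20, bit24=1)
  nb #.###: next=.  (t=4,i=0, bit23=0)
  nb #.##.: next=.  (t=0,i=15, bit22=0)
  nb #.#.#: next=#  (t=0,i=13, bit21=1)
  nb #.#..: next=.  (t=0,i=8, bit20=0)
  nb #..##: next=#  (t=0,i=3, bit19=1)
  nb #..#.: next=.  (t=0,i=0, bit18=0)
  nb #...#: next=#  (t=1,i=11, bit17=1)
  nb #....: next=.  (t=1,i=21, bit16=0)
  nb .####: next=#  (t=1,i=3, bit15=1)
  nb .###.: next=#  (t=0,i=5, bit14=1)
  nb .##.#: next=.  (t=0,i=16, bit13=0)
  nb .##..: next=.  (t=0,i=21, bit12=0)
  nb .#.##: next=#  (t=0,i=14, bit11=1)
  nb .#.#.: next=.  (t=0,i=12, bit10=0)
  nb .#..#: next=#  (t=0,i=2, bit9=1)
  nb .#...: next=.  (t=1,i=10, bit8=0)
  nb ..###: next=#  (t=0,i=4, bit7=1)
  nb ..##.: next=#  (t=1,i=13, bit6=1)
  nb ..#.#: next=.  (t=0,i=11, bit5=0)
  nb ..#..: next=.  (t=0,i=1, bit4=0)
  nb ...##: next=.  (t=1,i=1, bit3=0)
  nb ...#.: next=#  (t=4,i=20, bit2=1)
  nb ....#: next=#  (t=1,i=0, bit1=1)
  nb .....: next=#  (t=1,i=22, bit0=1)
  bits 01110101001010101100101011000111 = 1965738695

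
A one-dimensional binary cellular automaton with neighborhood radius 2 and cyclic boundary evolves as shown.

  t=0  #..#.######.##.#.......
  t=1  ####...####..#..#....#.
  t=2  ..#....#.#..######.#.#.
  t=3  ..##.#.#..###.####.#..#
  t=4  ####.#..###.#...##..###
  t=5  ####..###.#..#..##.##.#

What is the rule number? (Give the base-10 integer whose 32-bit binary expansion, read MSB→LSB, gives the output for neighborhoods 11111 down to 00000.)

  ##### -> #   bit 31 = 1  t=0,i=7
  ####. -> #   bit 30 = 1  t=0,i=9
  ###.# -> #   bit 29 = 1  t=0,i=10
  ###.. -> .   bit 28 = 0  t=1,i=3
  ##.## -> .   bit 27 = 0  t=0,i=11
  ##.#. -> .   bit 26 = 0  t=0,i=14
  ##..# -> .   bit 25 = 0  t=1,i=11
  ##... -> .   bit 24 = 0  t=1,i=4
  #.### -> .   bit 23 = 0  t=0,i=5
  #.##. -> .   bit 22 = 0  t=0,i=12
  #.#.# -> #   bit 21 = 1  t=2,i=19
  #.#.. -> .   bit 20 = 0  t=0,i=15
  #..## -> #   bit 19 = 1  t=2,i=11
  #..#. -> #   bit 18 = 1  t=0,i=2
  #...# -> .   bit 17 = 0  t=1,i=5
  #.... -> .   bit 16 = 0  t=0,i=17
  .#### -> .   bit 15 = 0  t=0,i=6
  .###. -> .   bit 14 = 0  t=3,i=11
  .##.# -> #   bit 13 = 1  t=0,i=13
  .##.. -> #   bit 12 = 1  t=4,i=17
  .#.## -> .   bit 11 = 0  t=0,i=4
  .#.#. -> .   bit 10 = 0  t=2,i=8
  .#..# -> #   bit 9 = 1  t=0,i=1
  .#... -> #   bit 8 = 1  t=0,i=16
  ..### -> #   bit 7 = 1  t=1,i=7
  ..##. -> #   bit 6 = 1  t=3,i=2
  ..#.# -> #   bit 5 = 1  t=0,i=3
  ..#.. -> #   bit 4 = 1  t=0,i=0
  ...## -> .   bit 3 = 0  t=1,i=6
  ...#. -> .   bit 2 = 0  t=0,i=22
  ....# -> #   bit 1 = 1  t=0,i=21
  ..... -> .   bit 0 = 0  t=0,i=18
  bits 11100000001011000011001111110010 = 3760993266

3760993266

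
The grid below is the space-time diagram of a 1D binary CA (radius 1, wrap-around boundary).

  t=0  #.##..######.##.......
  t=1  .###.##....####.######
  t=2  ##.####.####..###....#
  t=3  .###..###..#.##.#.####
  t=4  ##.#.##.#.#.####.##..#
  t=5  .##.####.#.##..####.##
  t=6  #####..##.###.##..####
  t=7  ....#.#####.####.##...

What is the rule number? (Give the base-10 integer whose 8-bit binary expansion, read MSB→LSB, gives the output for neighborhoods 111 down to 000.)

107

  ###|.  b7=0 t=0,i=7
  ##.|#  b6=1 t=0,i=3
  #.#|#  b5=1 t=0,i=1
  #..|.  b4=0 t=0,i=4
  .##|#  b3=1 t=0,i=2
  .#.|.  b2=0 t=0,i=0
  ..#|#  b1=1 t=0,i=5
  ...|#  b0=1 t=0,i=16
  bits 01101011 = 107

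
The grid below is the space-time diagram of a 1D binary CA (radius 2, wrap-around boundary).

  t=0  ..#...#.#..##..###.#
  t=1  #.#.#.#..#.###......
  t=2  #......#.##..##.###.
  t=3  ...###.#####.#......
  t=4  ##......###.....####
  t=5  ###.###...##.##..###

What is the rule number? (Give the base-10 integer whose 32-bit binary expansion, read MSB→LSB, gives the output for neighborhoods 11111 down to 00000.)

3544357491

  ##### -> #   bit 31 = 1  t=3,i=9
  ####. -> #   bit 30 = 1  t=3,i=10
  ###.# -> .   bit 29 = 0  t=0,i=17
  ###.. -> #   bit 28 = 1  t=1,i=13
  ##.## -> .   bit 27 = 0  t=2,i=15
  ##.#. -> .   bit 26 = 0  t=0,i=18
  ##..# -> #   bit 25 = 1  t=0,i=13
  ##... -> #   bit 24 = 1  t=1,i=14
  #.### -> .   bit 23 = 0  t=1,i=11
  #.##. -> #   bit 22 = 1  t=2,i=9
  #.#.# -> .   bit 21 = 0  t=1,i=2
  #.#.. -> .   bit 20 = 0  t=0,i=8
  #..## -> .   bit 19 = 0  t=0,i=10
  #..#. -> .   bit 18 = 0  t=0,i=1
  #...# -> #   bit 17 = 1  t=0,i=4
  #.... -> .   bit 16 = 0  t=1,i=15
  .#### -> #   bit 15 = 1  t=3,i=8
  .###. -> .   bit 14 = 0  t=0,i=16
  .##.# -> .   bit 13 = 0  t=2,i=14
  .##.. -> #   bit 12 = 1  t=0,i=12
  .#.## -> #   bit 11 = 1  t=1,i=10
  .#.#. -> .   bit 10 = 0  t=0,i=7
  .#..# -> #   bit 9 = 1  t=0,i=0
  .#... -> .   bit 8 = 0  t=0,i=3
  ..### -> .   bit 7 = 0  t=0,i=15
  ..##. -> #   bit 6 = 1  t=0,i=11
  ..#.# -> #   bit 5 = 1  t=0,i=6
  ..#.. -> #   bit 4 = 1  t=0,i=2
  ...## -> .   bit 3 = 0  t=3,i=2
  ...#. -> .   bit 2 = 0  t=0,i=5
  ....# -> #   bit 1 = 1  t=1,i=18
  ..... -> #   bit 0 = 1  t=1,i=16
  bits 11010011010000101001101001110011 = 3544357491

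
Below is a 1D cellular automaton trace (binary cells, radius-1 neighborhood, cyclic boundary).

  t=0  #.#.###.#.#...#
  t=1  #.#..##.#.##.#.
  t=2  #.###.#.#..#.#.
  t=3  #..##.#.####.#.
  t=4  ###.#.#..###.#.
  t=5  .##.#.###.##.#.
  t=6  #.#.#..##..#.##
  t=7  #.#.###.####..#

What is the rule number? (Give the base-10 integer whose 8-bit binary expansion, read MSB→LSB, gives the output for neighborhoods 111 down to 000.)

214

  ###|#  b7=1 t=0,i=5
  ##.|#  b6=1 t=0,i=0
  #.#|.  b5=0 t=0,i=1
  #..|#  b4=1 t=0,i=11
  .##|.  b3=0 t=0,i=4
  .#.|#  b2=1 t=0,i=2
  ..#|#  b1=1 t=0,i=13
  ...|.  b0=0 t=0,i=12
  bits 11010110 = 214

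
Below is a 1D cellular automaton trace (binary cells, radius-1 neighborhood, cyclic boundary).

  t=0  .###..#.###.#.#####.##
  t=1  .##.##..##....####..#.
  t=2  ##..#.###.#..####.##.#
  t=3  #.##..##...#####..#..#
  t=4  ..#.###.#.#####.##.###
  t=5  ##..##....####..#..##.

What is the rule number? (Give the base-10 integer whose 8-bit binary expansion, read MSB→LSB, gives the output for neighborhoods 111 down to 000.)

154

  ###|#  b7=1 t=0,i=2
  ##.|.  b6=0 t=0,i=3
  #.#|.  b5=0 t=0,i=0
  #..|#  b4=1 t=0,i=4
  .##|#  b3=1 t=0,i=1
  .#.|.  b2=0 t=0,i=6
  ..#|#  b1=1 t=0,i=5
  ...|.  b0=0 t=1,i=11
  bits 10011010 = 154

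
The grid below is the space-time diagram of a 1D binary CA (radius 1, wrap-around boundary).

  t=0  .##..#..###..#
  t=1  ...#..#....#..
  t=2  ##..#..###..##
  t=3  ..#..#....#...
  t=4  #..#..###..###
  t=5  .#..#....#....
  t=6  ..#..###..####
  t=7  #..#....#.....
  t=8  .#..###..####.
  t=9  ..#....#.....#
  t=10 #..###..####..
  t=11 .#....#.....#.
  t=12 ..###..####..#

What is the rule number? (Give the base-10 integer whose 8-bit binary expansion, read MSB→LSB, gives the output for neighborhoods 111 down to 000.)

  [7] ### => .  t=0,i=9
  [6] ##. => .  t=0,i=2
  [5] #.# => .  t=0,i=0
  [4] #.. => #  t=0,i=3
  [3] .## => .  t=0,i=1
  [2] .#. => .  t=0,i=5
  [1] ..# => .  t=0,i=4
  [0] ... => #  t=1,i=0
  bits 00010001 = 17

17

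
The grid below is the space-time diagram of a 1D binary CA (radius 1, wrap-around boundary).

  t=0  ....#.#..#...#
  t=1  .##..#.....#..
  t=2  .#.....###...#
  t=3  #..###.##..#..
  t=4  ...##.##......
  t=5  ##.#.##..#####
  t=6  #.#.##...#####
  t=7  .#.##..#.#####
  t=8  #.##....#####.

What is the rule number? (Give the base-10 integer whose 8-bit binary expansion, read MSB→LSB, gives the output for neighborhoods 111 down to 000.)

  ### -> #   bit 7 = 1  t=2,i=8
  ##. -> .   bit 6 = 0  t=1,i=2
  #.# -> #   bit 5 = 1  t=0,i=5
  #.. -> .   bit 4 = 0  t=0,i=0
  .## -> #   bit 3 = 1  t=1,i=1
  .#. -> .   bit 2 = 0  t=0,i=4
  ..# -> .   bit 1 = 0  t=0,i=3
  ... -> #   bit 0 = 1  t=0,i=1
  bits 10101001 = 169

169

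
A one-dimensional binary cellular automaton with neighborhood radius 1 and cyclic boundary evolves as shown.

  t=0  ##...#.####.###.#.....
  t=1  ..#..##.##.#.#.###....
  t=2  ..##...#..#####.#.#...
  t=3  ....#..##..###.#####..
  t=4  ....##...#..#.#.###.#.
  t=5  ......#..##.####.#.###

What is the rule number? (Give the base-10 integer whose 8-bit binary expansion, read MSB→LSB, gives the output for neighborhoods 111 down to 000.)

180

  ### -> #   bit 7 = 1  t=0,i=8
  ##. -> .   bit 6 = 0  t=0,i=1
  #.# -> #   bit 5 = 1  t=0,i=6
  #.. -> #   bit 4 = 1  t=0,i=2
  .## -> .   bit 3 = 0  t=0,i=0
  .#. -> #   bit 2 = 1  t=0,i=5
  ..# -> .   bit 1 = 0  t=0,i=4
  ... -> .   bit 0 = 0  t=0,i=3
  bits 10110100 = 180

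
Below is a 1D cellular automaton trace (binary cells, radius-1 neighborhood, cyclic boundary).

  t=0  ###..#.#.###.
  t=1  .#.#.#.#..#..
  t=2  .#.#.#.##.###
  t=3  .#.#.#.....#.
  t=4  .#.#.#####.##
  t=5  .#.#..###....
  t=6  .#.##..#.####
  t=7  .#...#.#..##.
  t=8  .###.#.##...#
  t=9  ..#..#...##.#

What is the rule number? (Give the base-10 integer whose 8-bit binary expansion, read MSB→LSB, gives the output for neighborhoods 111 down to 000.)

149

  nb ###: next=#  (t=0,i=1, bit7=1)
  nb ##.: next=.  (t=0,i=2, bit6=0)
  nb #.#: next=.  (t=0,i=6, bit5=0)
  nb #..: next=#  (t=0,i=3, bit4=1)
  nb .##: next=.  (t=0,i=0, bit3=0)
  nb .#.: next=#  (t=0,i=5, bit2=1)
  nb ..#: next=.  (t=0,i=4, bit1=0)
  nb ...: next=#  (t=1,i=12, bit0=1)
  bits 10010101 = 149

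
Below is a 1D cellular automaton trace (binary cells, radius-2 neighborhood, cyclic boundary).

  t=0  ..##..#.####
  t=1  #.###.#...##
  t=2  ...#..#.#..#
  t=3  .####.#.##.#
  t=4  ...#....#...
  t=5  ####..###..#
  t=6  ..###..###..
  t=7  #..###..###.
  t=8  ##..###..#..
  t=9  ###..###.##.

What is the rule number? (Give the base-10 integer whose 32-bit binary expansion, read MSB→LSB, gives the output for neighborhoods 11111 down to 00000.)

1397903991

  #####|.  b31=0 t=5,i=1
  ####.|#  b30=1 t=0,i=10
  ###.#|.  b29=0 t=1,i=0
  ###..|#  b28=1 t=0,i=11
  ##.##|.  b27=0 t=1,i=1
  ##.#.|.  b26=0 t=1,i=5
  ##..#|#  b25=1 t=0,i=0
  ##...|#  b24=1 t=6,i=10
  #.###|.  b23=0 t=0,i=8
  #.##.|#  b22=1 t=3,i=8
  #.#.#|.  b21=0 t=3,i=6
  #.#..|#  b20=1 t=1,i=6
  #..##|.  b19=0 t=0,i=1
  #..#.|.  b18=0 t=0,i=5
  #...#|#  b17=1 t=1,i=8
  #....|.  b16=0 t=4,i=5
  .####|.  b15=0 t=0,i=9
  .###.|#  b14=1 t=1,i=3
  .##.#|.  b13=0 t=3,i=9
  .##..|#  b12=1 t=0,i=3
  .#.##|.  b11=0 t=0,i=7
  .#.#.|.  b10=0 t=2,i=7
  .#..#|#  b9=1 t=2,i=4
  .#...|.  b8=0 t=1,i=7
  ..###|.  b7=0 t=1,i=10
  ..##.|#  b6=1 t=0,i=2
  ..#.#|#  b5=1 t=0,i=6
  ..#..|#  b4=1 t=2,i=3
  ...##|.  b3=0 t=1,i=9
  ...#.|#  b2=1 t=2,i=2
  ....#|#  b1=1 t=4,i=1
  .....|#  b0=1 t=4,i=0
  bits 01010011010100100101001001110111 = 1397903991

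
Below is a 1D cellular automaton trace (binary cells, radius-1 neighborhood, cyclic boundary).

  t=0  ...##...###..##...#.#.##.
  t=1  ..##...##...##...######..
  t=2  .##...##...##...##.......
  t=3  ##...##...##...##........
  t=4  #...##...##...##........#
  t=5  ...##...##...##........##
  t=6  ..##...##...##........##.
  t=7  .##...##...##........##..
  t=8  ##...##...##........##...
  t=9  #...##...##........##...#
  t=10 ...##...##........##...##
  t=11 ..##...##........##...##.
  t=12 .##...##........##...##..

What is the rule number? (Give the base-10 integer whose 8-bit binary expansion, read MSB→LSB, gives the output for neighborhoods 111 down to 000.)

46

  ###|.  b7=0 t=0,i=9
  ##.|.  b6=0 t=0,i=4
  #.#|#  b5=1 t=0,i=19
  #..|.  b4=0 t=0,i=5
  .##|#  b3=1 t=0,i=3
  .#.|#  b2=1 t=0,i=18
  ..#|#  b1=1 t=0,i=2
  ...|.  b0=0 t=0,i=0
  bits 00101110 = 46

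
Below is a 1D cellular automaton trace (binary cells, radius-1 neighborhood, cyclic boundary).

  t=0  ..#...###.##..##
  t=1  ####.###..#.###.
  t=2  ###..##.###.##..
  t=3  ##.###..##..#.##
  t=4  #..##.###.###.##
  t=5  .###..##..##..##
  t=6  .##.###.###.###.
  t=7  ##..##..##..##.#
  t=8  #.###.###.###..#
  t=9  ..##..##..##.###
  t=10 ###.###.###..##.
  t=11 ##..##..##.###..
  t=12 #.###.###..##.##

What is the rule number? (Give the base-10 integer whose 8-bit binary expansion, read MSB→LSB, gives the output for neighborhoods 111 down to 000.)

158

  nb ###: next=#  (t=0,i=7, bit7=1)
  nb ##.: next=.  (t=0,i=8, bit6=0)
  nb #.#: next=.  (t=0,i=9, bit5=0)
  nb #..: next=#  (t=0,i=0, bit4=1)
  nb .##: next=#  (t=0,i=6, bit3=1)
  nb .#.: next=#  (t=0,i=2, bit2=1)
  nb ..#: next=#  (t=0,i=1, bit1=1)
  nb ...: next=.  (t=0,i=4, bit0=0)
  bits 10011110 = 158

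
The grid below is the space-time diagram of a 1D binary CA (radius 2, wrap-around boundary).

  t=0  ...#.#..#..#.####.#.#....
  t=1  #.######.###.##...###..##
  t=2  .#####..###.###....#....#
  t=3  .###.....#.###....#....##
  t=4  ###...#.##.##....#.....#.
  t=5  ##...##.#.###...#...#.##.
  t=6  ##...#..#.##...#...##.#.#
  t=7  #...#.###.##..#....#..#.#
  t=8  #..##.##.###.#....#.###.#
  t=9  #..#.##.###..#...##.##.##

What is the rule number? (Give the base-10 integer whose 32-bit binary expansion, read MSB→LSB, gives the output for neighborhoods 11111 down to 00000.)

  #####|#  b31=1 t=1,i=4
  ####.|.  b30=0 t=0,i=15
  ###.#|.  b29=0 t=0,i=16
  ###..|.  b28=0 t=1,i=20
  ##.##|#  b27=1 t=1,i=1
  ##.#.|.  b26=0 t=0,i=17
  ##..#|.  b25=0 t=1,i=21
  ##...|.  b24=0 t=1,i=15
  #.###|#  b23=1 t=0,i=13
  #.##.|#  b22=1 t=1,i=13
  #.#.#|#  b21=1 t=0,i=18
  #.#..|#  b20=1 t=0,i=5
  #..##|.  b19=0 t=1,i=22
  #..#.|#  b18=1 t=0,i=7
  #...#|.  b17=0 t=1,i=16
  #....|.  b16=0 t=0,i=22
  .####|#  b15=1 t=0,i=14
  .###.|#  b14=1 t=1,i=10
  .##.#|.  b13=0 t=3,i=24
  .##..|#  b12=1 t=1,i=14
  .#.##|.  b11=0 t=0,i=12
  .#.#.|#  b10=1 t=0,i=4
  .#..#|#  b9=1 t=0,i=6
  .#...|.  b8=0 t=0,i=21
  ..###|.  b7=0 t=1,i=18
  ..##.|#  b6=1 t=3,i=23
  ..#.#|#  b5=1 t=0,i=3
  ..#..|.  b4=0 t=0,i=8
  ...##|.  b3=0 t=1,i=17
  ...#.|#  b2=1 t=0,i=2
  ....#|.  b1=0 t=0,i=1
  .....|#  b0=1 t=0,i=0
  bits 10001000111101001101011001100101 = 2297747045

2297747045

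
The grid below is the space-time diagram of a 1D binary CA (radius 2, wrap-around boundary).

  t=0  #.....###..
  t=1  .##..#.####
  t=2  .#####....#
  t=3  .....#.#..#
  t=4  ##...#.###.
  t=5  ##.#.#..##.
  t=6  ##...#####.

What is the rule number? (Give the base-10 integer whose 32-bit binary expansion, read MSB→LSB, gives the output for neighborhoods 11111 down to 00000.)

  [31] ##### => .  t=2,i=3
  [30] ####. => .  t=1,i=9
  [29] ###.# => #  t=1,i=10
  [28] ###.. => #  t=0,i=8
  [27] ##.## => .  t=1,i=0
  [26] ##.#. => .  t=5,i=2
  [25] ##..# => #  t=0,i=9
  [24] ##... => .  t=2,i=6
  [23] #.### => .  t=1,i=7
  [22] #.##. => #  t=1,i=1
  [21] #.#.# => .  t=5,i=3
  [20] #.#.. => #  t=3,i=7
  [19] #..## => #  t=5,i=7
  [18] #..#. => #  t=0,i=10
  [17] #...# => #  t=4,i=3
  [16] #.... => #  t=0,i=2
  [15] .#### => .  t=1,i=8
  [14] .###. => #  t=0,i=7
  [13] .##.# => #  t=5,i=1
  [12] .##.. => #  t=1,i=2
  [11] .#.## => .  t=1,i=6
  [10] .#.#. => .  t=3,i=6
  [9] .#..# => #  t=3,i=8
  [8] .#... => #  t=0,i=1
  [7] ..### => .  t=0,i=6
  [6] ..##. => #  t=5,i=8
  [5] ..#.# => #  t=1,i=5
  [4] ..#.. => .  t=0,i=0
  [3] ...## => #  t=0,i=5
  [2] ...#. => .  t=2,i=9
  [1] ....# => .  t=0,i=4
  [0] ..... => .  t=0,i=3
  bits 00110010010111110111001101101000 = 845116264

845116264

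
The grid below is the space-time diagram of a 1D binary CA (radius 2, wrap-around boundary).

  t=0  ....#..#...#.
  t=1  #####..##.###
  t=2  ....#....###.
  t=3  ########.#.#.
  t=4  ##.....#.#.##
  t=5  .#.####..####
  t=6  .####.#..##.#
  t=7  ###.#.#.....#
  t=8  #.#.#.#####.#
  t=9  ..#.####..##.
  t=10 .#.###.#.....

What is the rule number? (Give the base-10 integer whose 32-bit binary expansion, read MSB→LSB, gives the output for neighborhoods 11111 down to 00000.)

  [31] ##### => .  t=1,i=0
  [30] ####. => .  t=1,i=3
  [29] ###.# => #  t=3,i=7
  [28] ###.. => #  t=1,i=4
  [27] ##.## => #  t=1,i=9
  [26] ##.#. => .  t=3,i=8
  [25] ##..# => .  t=1,i=5
  [24] ##... => .  t=2,i=12
  [23] #.### => #  t=1,i=10
  [22] #.##. => .  t=8,i=12
  [21] #.#.# => #  t=3,i=9
  [20] #.#.. => #  t=6,i=6
  [19] #..## => .  t=1,i=6
  [18] #..#. => .  t=0,i=6
  [17] #...# => .  t=0,i=9
  [16] #.... => #  t=0,i=0
  [15] .#### => #  t=1,i=11
  [14] .###. => .  t=2,i=10
  [13] .##.# => .  t=1,i=8
  [12] .##.. => .  t=9,i=11
  [11] .#.## => #  t=3,i=12
  [10] .#.#. => .  t=3,i=10
  [9] .#..# => .  t=0,i=5
  [8] .#... => #  t=0,i=8
  [7] ..### => #  t=2,i=9
  [6] ..##. => .  t=1,i=7
  [5] ..#.# => .  t=4,i=7
  [4] ..#.. => #  t=0,i=4
  [3] ...## => .  t=2,i=8
  [2] ...#. => #  t=0,i=3
  [1] ....# => #  t=0,i=2
  [0] ..... => #  t=0,i=1
  bits 00111000101100011000100110010111 = 951159191

951159191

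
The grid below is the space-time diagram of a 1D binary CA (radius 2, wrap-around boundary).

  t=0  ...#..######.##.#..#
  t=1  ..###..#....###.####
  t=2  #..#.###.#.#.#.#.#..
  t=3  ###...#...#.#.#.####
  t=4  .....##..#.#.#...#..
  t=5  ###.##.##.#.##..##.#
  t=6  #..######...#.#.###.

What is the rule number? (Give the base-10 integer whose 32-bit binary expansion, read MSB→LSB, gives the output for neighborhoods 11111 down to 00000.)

173401693

  [31] ##### => .  t=0,i=8
  [30] ####. => .  t=0,i=10
  [29] ###.# => .  t=0,i=11
  [28] ###.. => .  t=1,i=4
  [27] ##.## => #  t=0,i=12
  [26] ##.#. => .  t=0,i=15
  [25] ##..# => #  t=1,i=0
  [24] ##... => .  t=3,i=3
  [23] #.### => .  t=1,i=16
  [22] #.##. => #  t=0,i=13
  [21] #.#.# => .  t=2,i=9
  [20] #.#.. => #  t=0,i=16
  [19] #..## => .  t=0,i=5
  [18] #..#. => #  t=0,i=18
  [17] #...# => .  t=0,i=1
  [16] #.... => #  t=1,i=9
  [15] .#### => #  t=0,i=7
  [14] .###. => #  t=1,i=3
  [13] .##.# => #  t=0,i=14
  [12] .##.. => .  t=4,i=6
  [11] .#.## => .  t=2,i=4
  [10] .#.#. => #  t=2,i=10
  [9] .#..# => #  t=0,i=4
  [8] .#... => .  t=0,i=0
  [7] ..### => .  t=0,i=6
  [6] ..##. => #  t=4,i=5
  [5] ..#.# => .  t=2,i=3
  [4] ..#.. => #  t=0,i=3
  [3] ...## => #  t=1,i=11
  [2] ...#. => #  t=0,i=2
  [1] ....# => .  t=1,i=10
  [0] ..... => #  t=4,i=0
  bits 00001010010101011110011001011101 = 173401693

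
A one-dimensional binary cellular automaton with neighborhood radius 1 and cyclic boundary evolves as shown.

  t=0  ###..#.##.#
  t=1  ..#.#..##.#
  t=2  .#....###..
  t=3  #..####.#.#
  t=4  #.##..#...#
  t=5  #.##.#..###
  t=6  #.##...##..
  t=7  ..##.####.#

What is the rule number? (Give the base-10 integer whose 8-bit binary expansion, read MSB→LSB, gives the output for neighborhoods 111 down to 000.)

  [7] ### => .  t=0,i=0
  [6] ##. => #  t=0,i=2
  [5] #.# => .  t=0,i=6
  [4] #.. => .  t=0,i=3
  [3] .## => #  t=0,i=7
  [2] .#. => .  t=0,i=5
  [1] ..# => #  t=0,i=4
  [0] ... => #  t=2,i=3
  bits 01001011 = 75

75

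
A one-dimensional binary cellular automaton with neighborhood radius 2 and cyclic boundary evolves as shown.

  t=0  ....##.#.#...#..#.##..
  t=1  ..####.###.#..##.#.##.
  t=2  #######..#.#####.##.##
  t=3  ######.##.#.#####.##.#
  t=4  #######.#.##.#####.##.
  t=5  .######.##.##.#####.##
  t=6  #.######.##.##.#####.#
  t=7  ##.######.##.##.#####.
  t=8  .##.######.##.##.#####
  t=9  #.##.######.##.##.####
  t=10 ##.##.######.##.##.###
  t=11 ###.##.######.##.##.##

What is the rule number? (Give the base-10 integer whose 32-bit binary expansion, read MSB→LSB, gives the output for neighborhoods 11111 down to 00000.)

  ##### -> #   bit 31 = 1  t=2,i=0
  ####. -> #   bit 30 = 1  t=1,i=4
  ###.# -> #   bit 29 = 1  t=1,i=5
  ###.. -> .   bit 28 = 0  t=2,i=6
  ##.## -> #   bit 27 = 1  t=1,i=6
  ##.#. -> .   bit 26 = 0  t=0,i=6
  ##..# -> #   bit 25 = 1  t=2,i=7
  ##... -> #   bit 24 = 1  t=0,i=20
  #.### -> .   bit 23 = 0  t=1,i=7
  #.##. -> .   bit 22 = 0  t=0,i=18
  #.#.# -> #   bit 21 = 1  t=0,i=7
  #.#.. -> #   bit 20 = 1  t=0,i=9
  #..## -> #   bit 19 = 1  t=1,i=13
  #..#. -> #   bit 18 = 1  t=0,i=15
  #...# -> #   bit 17 = 1  t=0,i=11
  #.... -> .   bit 16 = 0  t=0,i=21
  .#### -> #   bit 15 = 1  t=1,i=3
  .###. -> .   bit 14 = 0  t=1,i=8
  .##.# -> #   bit 13 = 1  t=0,i=5
  .##.. -> #   bit 12 = 1  t=0,i=19
  .#.## -> #   bit 11 = 1  t=0,i=17
  .#.#. -> #   bit 10 = 1  t=0,i=8
  .#..# -> #   bit 9 = 1  t=0,i=14
  .#... -> .   bit 8 = 0  t=0,i=10
  ..### -> #   bit 7 = 1  t=1,i=2
  ..##. -> #   bit 6 = 1  t=0,i=4
  ..#.# -> .   bit 5 = 0  t=0,i=16
  ..#.. -> .   bit 4 = 0  t=0,i=13
  ...## -> #   bit 3 = 1  t=0,i=3
  ...#. -> .   bit 2 = 0  t=0,i=12
  ....# -> #   bit 1 = 1  t=0,i=2
  ..... -> .   bit 0 = 0  t=0,i=0
  bits 11101011001111101011111011001010 = 3946757834

3946757834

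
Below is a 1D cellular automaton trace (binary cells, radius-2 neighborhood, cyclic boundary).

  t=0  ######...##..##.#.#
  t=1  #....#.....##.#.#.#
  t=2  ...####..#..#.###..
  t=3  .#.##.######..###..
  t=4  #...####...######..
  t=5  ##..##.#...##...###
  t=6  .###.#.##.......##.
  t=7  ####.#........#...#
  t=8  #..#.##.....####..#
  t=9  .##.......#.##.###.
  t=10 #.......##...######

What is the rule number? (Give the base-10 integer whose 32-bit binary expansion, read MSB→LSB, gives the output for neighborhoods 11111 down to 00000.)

985458582

  #####|.  b31=0 t=0,i=1
  ####.|.  b30=0 t=0,i=4
  ###.#|#  b29=1 t=6,i=3
  ###..|#  b28=1 t=0,i=5
  ##.##|#  b27=1 t=3,i=5
  ##.#.|.  b26=0 t=0,i=15
  ##..#|#  b25=1 t=0,i=11
  ##...|.  b24=0 t=0,i=6
  #.###|#  b23=1 t=0,i=18
  #.##.|.  b22=0 t=1,i=18
  #.#.#|#  b21=1 t=0,i=16
  #.#..|#  b20=1 t=5,i=7
  #..##|#  b19=1 t=0,i=12
  #..#.|#  b18=1 t=2,i=8
  #...#|.  b17=0 t=0,i=7
  #....|.  b16=0 t=1,i=2
  .####|#  b15=1 t=0,i=0
  .###.|#  b14=1 t=2,i=15
  .##.#|#  b13=1 t=0,i=14
  .##..|.  b12=0 t=0,i=10
  .#.##|.  b11=0 t=0,i=17
  .#.#.|#  b10=1 t=1,i=15
  .#..#|#  b9=1 t=2,i=10
  .#...|#  b8=1 t=1,i=6
  ..###|#  b7=1 t=2,i=3
  ..##.|.  b6=0 t=0,i=9
  ..#.#|.  b5=0 t=2,i=12
  ..#..|#  b4=1 t=1,i=5
  ...##|.  b3=0 t=0,i=8
  ...#.|#  b2=1 t=1,i=4
  ....#|#  b1=1 t=1,i=3
  .....|.  b0=0 t=1,i=8
  bits 00111010101111001110011110010110 = 985458582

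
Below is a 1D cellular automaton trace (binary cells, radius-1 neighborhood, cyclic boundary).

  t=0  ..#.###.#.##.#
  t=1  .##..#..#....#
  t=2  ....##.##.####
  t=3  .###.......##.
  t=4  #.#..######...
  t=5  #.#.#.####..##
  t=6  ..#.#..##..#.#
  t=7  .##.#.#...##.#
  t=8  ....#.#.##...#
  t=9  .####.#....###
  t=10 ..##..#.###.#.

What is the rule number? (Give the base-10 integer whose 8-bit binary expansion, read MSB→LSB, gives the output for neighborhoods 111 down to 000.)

135

  ###|#  b7=1 t=0,i=5
  ##.|.  b6=0 t=0,i=6
  #.#|.  b5=0 t=0,i=3
  #..|.  b4=0 t=0,i=0
  .##|.  b3=0 t=0,i=4
  .#.|#  b2=1 t=0,i=2
  ..#|#  b1=1 t=0,i=1
  ...|#  b0=1 t=1,i=10
  bits 10000111 = 135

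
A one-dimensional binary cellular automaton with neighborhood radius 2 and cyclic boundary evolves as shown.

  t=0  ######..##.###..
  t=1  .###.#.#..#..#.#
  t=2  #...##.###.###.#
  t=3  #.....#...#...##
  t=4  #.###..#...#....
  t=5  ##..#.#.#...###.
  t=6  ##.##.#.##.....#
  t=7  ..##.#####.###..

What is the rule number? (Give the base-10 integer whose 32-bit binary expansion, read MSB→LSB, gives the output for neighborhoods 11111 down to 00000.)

  nb #####: next=#  (t=0,i=2, bit31=1)
  nb ####.: next=.  (t=0,i=4, bit30=0)
  nb ###.#: next=.  (t=1,i=3, bit29=0)
  nb ###..: next=#  (t=0,i=5, bit28=1)
  nb ##.##: next=#  (t=0,i=10, bit27=1)
  nb ##.#.: next=#  (t=1,i=4, bit26=1)
  nb ##..#: next=.  (t=0,i=6, bit25=0)
  nb ##...: next=.  (t=2,i=1, bit24=0)
  nb #.###: next=.  (t=0,i=11, bit23=0)
  nb #.##.: next=#  (t=2,i=15, bit22=1)
  nb #.#.#: next=#  (t=1,i=5, bit21=1)
  nb #.#..: next=#  (t=1,i=7, bit20=1)
  nb #..##: next=#  (t=0,i=7, bit19=1)
  nb #..#.: next=#  (t=1,i=9, bit18=1)
  nb #...#: next=.  (t=2,i=2, bit17=0)
  nb #....: next=#  (t=3,i=2, bit16=1)
  nb .####: next=#  (t=0,i=1, bit15=1)
  nb .###.: next=.  (t=0,i=12, bit14=0)
  nb .##.#: next=.  (t=0,i=9, bit13=0)
  nb .##..: next=#  (t=2,i=0, bit12=1)
  nb .#.##: next=#  (t=1,i=0, bit11=1)
  nb .#.#.: next=.  (t=1,i=6, bit10=0)
  nb .#..#: next=#  (t=1,i=8, bit9=1)
  nb .#...: next=#  (t=3,i=7, bit8=1)
  nb ..###: next=.  (t=0,i=0, bit7=0)
  nb ..##.: next=.  (t=0,i=8, bit6=0)
  nb ..#.#: next=#  (t=1,i=13, bit5=1)
  nb ..#..: next=.  (t=1,i=10, bit4=0)
  nb ...##: next=.  (t=2,i=3, bit3=0)
  nb ...#.: next=.  (t=3,i=5, bit2=0)
  nb ....#: next=#  (t=3,i=4, bit1=1)
  nb .....: next=#  (t=3,i=3, bit0=1)
  bits 10011100011111011001101100100011 = 2625477411

2625477411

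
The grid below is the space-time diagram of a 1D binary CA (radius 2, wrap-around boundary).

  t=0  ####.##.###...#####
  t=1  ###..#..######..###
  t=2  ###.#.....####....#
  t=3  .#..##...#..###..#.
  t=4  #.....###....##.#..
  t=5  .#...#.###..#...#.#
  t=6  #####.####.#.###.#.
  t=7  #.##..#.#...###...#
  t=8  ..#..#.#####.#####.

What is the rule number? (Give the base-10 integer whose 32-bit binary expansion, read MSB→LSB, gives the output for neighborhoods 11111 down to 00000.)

  [31] ##### => #  t=0,i=0
  [30] ####. => #  t=0,i=2
  [29] ###.# => .  t=0,i=3
  [28] ###.. => #  t=0,i=10
  [27] ##.## => .  t=0,i=4
  [26] ##.#. => .  t=2,i=3
  [25] ##..# => .  t=1,i=3
  [24] ##... => #  t=0,i=11
  [23] #.### => #  t=0,i=8
  [22] #.##. => #  t=0,i=5
  [21] #.#.# => .  t=5,i=18
  [20] #.#.. => #  t=2,i=4
  [19] #..## => .  t=1,i=7
  [18] #..#. => #  t=1,i=4
  [17] #...# => #  t=0,i=12
  [16] #.... => .  t=2,i=6
  [15] .#### => .  t=0,i=15
  [14] .###. => #  t=0,i=9
  [13] .##.# => .  t=0,i=6
  [12] .##.. => .  t=3,i=5
  [11] .#.## => #  t=5,i=6
  [10] .#.#. => #  t=5,i=0
  [9] .#..# => .  t=1,i=6
  [8] .#... => #  t=2,i=5
  [7] ..### => .  t=0,i=14
  [6] ..##. => .  t=3,i=4
  [5] ..#.# => .  t=5,i=5
  [4] ..#.. => .  t=1,i=5
  [3] ...## => #  t=0,i=13
  [2] ...#. => #  t=3,i=8
  [1] ....# => .  t=2,i=8
  [0] ..... => .  t=2,i=7
  bits 11010001110101100100110100001100 = 3520482572

3520482572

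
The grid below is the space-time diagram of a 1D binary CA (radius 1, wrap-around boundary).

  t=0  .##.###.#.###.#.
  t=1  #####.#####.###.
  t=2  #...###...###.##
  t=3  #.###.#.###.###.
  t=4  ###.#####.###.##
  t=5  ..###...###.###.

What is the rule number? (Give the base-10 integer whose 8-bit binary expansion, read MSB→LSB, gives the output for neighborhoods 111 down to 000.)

  nb ###: next=.  (t=0,i=5, bit7=0)
  nb ##.: next=#  (t=0,i=2, bit6=1)
  nb #.#: next=#  (t=0,i=3, bit5=1)
  nb #..: next=.  (t=0,i=15, bit4=0)
  nb .##: next=#  (t=0,i=1, bit3=1)
  nb .#.: next=#  (t=0,i=8, bit2=1)
  nb ..#: next=#  (t=0,i=0, bit1=1)
  nb ...: next=#  (t=2,i=2, bit0=1)
  bits 01101111 = 111

111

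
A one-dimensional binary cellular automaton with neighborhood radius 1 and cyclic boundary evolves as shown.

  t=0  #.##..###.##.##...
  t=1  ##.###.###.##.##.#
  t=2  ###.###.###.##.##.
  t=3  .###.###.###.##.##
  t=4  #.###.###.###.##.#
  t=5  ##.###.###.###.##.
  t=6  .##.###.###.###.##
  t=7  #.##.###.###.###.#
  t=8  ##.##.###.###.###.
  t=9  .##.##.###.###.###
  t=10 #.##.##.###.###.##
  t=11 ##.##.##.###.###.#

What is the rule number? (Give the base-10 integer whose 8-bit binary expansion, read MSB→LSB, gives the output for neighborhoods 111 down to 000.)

  ### -> #   bit 7 = 1  t=0,i=7
  ##. -> #   bit 6 = 1  t=0,i=3
  #.# -> #   bit 5 = 1  t=0,i=1
  #.. -> #   bit 4 = 1  t=0,i=4
  .## -> .   bit 3 = 0  t=0,i=2
  .#. -> #   bit 2 = 1  t=0,i=0
  ..# -> #   bit 1 = 1  t=0,i=5
  ... -> .   bit 0 = 0  t=0,i=16
  bits 11110110 = 246

246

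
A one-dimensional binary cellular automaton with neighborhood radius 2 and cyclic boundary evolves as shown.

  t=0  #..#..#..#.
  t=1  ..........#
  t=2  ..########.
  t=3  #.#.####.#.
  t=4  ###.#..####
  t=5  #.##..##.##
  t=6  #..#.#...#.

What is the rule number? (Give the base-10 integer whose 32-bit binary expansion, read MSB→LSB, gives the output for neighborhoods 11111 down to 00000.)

3031045255

  nb #####: next=#  (t=2,i=4, bit31=1)
  nb ####.: next=.  (t=2,i=8, bit30=0)
  nb ###.#: next=#  (t=3,i=7, bit29=1)
  nb ###..: next=#  (t=2,i=9, bit28=1)
  nb ##.##: next=.  (t=5,i=1, bit27=0)
  nb ##.#.: next=#  (t=3,i=8, bit26=1)
  nb ##..#: next=.  (t=5,i=4, bit25=0)
  nb ##...: next=.  (t=2,i=10, bit24=0)
  nb #.###: next=#  (t=3,i=4, bit23=1)
  nb #.##.: next=.  (t=5,i=2, bit22=0)
  nb #.#.#: next=#  (t=3,i=0, bit21=1)
  nb #.#..: next=.  (t=0,i=0, bit20=0)
  nb #..##: next=#  (t=4,i=6, bit19=1)
  nb #..#.: next=.  (t=0,i=2, bit18=0)
  nb #...#: next=#  (t=2,i=0, bit17=1)
  nb #....: next=.  (t=1,i=1, bit16=0)
  nb .####: next=.  (t=2,i=3, bit15=0)
  nb .###.: next=.  (t=5,i=10, bit14=0)
  nb .##.#: next=.  (t=5,i=7, bit13=0)
  nb .##..: next=#  (t=5,i=3, bit12=1)
  nb .#.##: next=.  (t=3,i=3, bit11=0)
  nb .#.#.: next=#  (t=0,i=10, bit10=1)
  nb .#..#: next=.  (t=0,i=1, bit9=0)
  nb .#...: next=.  (t=1,i=0, bit8=0)
  nb ..###: next=#  (t=2,i=2, bit7=1)
  nb ..##.: next=.  (t=5,i=6, bit6=0)
  nb ..#.#: next=.  (t=0,i=9, bit5=0)
  nb ..#..: next=.  (t=0,i=3, bit4=0)
  nb ...##: next=.  (t=2,i=1, bit3=0)
  nb ...#.: next=#  (t=1,i=9, bit2=1)
  nb ....#: next=#  (t=1,i=8, bit1=1)
  nb .....: next=#  (t=1,i=2, bit0=1)
  bits 10110100101010100001010010000111 = 3031045255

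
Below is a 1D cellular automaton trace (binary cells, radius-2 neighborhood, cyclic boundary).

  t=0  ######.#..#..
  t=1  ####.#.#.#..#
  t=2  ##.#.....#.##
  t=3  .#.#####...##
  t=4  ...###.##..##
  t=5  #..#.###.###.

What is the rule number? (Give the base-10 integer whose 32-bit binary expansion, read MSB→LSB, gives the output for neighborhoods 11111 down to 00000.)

  [31] ##### => #  t=0,i=2
  [30] ####. => .  t=0,i=4
  [29] ###.# => #  t=0,i=5
  [28] ###.. => #  t=3,i=7
  [27] ##.## => #  t=4,i=6
  [26] ##.#. => .  t=0,i=6
  [25] ##..# => #  t=4,i=9
  [24] ##... => #  t=3,i=8
  [23] #.### => #  t=2,i=11
  [22] #.##. => #  t=4,i=7
  [21] #.#.# => .  t=1,i=5
  [20] #.#.. => #  t=0,i=7
  [19] #..## => #  t=0,i=12
  [18] #..#. => #  t=0,i=9
  [17] #...# => .  t=3,i=9
  [16] #.... => #  t=2,i=5
  [15] .#### => #  t=0,i=1
  [14] .###. => .  t=4,i=4
  [13] .##.# => #  t=3,i=12
  [12] .##.. => .  t=4,i=8
  [11] .#.## => .  t=2,i=10
  [10] .#.#. => .  t=1,i=6
  [9] .#..# => .  t=0,i=8
  [8] .#... => #  t=2,i=4
  [7] ..### => #  t=0,i=0
  [6] ..##. => #  t=3,i=11
  [5] ..#.# => .  t=2,i=9
  [4] ..#.. => .  t=0,i=10
  [3] ...## => .  t=3,i=10
  [2] ...#. => .  t=2,i=8
  [1] ....# => #  t=2,i=7
  [0] ..... => #  t=2,i=6
  bits 10111011110111011010000111000011 = 3151864259

3151864259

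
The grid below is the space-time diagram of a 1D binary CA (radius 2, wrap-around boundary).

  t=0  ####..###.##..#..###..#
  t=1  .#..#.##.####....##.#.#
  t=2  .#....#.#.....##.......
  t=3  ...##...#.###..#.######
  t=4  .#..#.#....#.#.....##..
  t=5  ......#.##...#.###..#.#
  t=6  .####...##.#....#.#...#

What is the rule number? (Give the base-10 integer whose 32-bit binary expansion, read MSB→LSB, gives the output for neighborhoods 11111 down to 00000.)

  ##### -> #   bit 31 = 1  t=0,i=1
  ####. -> .   bit 30 = 0  t=0,i=2
  ###.# -> .   bit 29 = 0  t=0,i=8
  ###.. -> .   bit 28 = 0  t=0,i=3
  ##.## -> #   bit 27 = 1  t=0,i=9
  ##.#. -> .   bit 26 = 0  t=1,i=19
  ##..# -> #   bit 25 = 1  t=0,i=4
  ##... -> .   bit 24 = 0  t=1,i=13
  #.### -> .   bit 23 = 0  t=1,i=9
  #.##. -> #   bit 22 = 1  t=0,i=10
  #.#.# -> .   bit 21 = 0  t=1,i=20
  #.#.. -> #   bit 20 = 1  t=1,i=1
  #..## -> .   bit 19 = 0  t=0,i=5
  #..#. -> .   bit 18 = 0  t=0,i=13
  #...# -> #   bit 17 = 1  t=3,i=1
  #.... -> #   bit 16 = 1  t=1,i=14
  .#### -> .   bit 15 = 0  t=0,i=0
  .###. -> #   bit 14 = 1  t=0,i=7
  .##.# -> .   bit 13 = 0  t=1,i=7
  .##.. -> #   bit 12 = 1  t=0,i=11
  .#.## -> .   bit 11 = 0  t=1,i=5
  .#.#. -> .   bit 10 = 0  t=1,i=0
  .#..# -> .   bit 9 = 0  t=0,i=15
  .#... -> .   bit 8 = 0  t=2,i=2
  ..### -> #   bit 7 = 1  t=0,i=6
  ..##. -> .   bit 6 = 0  t=1,i=17
  ..#.# -> .   bit 5 = 0  t=1,i=4
  ..#.. -> .   bit 4 = 0  t=0,i=14
  ...## -> .   bit 3 = 0  t=1,i=16
  ...#. -> .   bit 2 = 0  t=2,i=0
  ....# -> #   bit 1 = 1  t=1,i=15
  ..... -> #   bit 0 = 1  t=2,i=11
  bits 10001010010100110101000010000011 = 2320715907

2320715907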